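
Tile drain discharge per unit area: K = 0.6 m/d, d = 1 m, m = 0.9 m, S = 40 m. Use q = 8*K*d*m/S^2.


q = 8*K*d*m/S^2
q = 8*0.6*1*0.9/40^2
q = 4.3200 / 1600

0.0027 m/d


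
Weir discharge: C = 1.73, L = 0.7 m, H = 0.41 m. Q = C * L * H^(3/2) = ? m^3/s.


Q = C * L * H^(3/2) = 1.73 * 0.7 * 0.41^1.5 = 1.73 * 0.7 * 0.262528

0.3179 m^3/s


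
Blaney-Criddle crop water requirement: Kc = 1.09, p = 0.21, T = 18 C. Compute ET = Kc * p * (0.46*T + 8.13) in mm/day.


ET = Kc * p * (0.46*T + 8.13)
ET = 1.09 * 0.21 * (0.46*18 + 8.13)
ET = 1.09 * 0.21 * 16.4100

3.7562 mm/day


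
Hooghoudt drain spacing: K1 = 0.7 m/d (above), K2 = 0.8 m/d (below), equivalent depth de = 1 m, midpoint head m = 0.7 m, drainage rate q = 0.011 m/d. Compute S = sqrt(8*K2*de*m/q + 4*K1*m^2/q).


S^2 = 8*K2*de*m/q + 4*K1*m^2/q
S^2 = 8*0.8*1*0.7/0.011 + 4*0.7*0.7^2/0.011
S = sqrt(532.0000)

23.0651 m


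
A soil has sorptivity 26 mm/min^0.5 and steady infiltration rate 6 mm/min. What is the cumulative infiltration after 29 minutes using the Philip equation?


F = S*sqrt(t) + A*t
F = 26*sqrt(29) + 6*29
F = 26*5.385165 + 174

314.0143 mm


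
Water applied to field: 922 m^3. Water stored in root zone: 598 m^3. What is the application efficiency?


Ea = V_root / V_field * 100 = 598 / 922 * 100 = 64.8590%

64.8590 %


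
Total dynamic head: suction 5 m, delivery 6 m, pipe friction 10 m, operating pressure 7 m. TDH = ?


TDH = Hs + Hd + hf + Hp = 5 + 6 + 10 + 7 = 28

28 m


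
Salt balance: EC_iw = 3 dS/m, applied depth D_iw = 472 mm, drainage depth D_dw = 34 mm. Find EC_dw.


EC_dw = EC_iw * D_iw / D_dw
EC_dw = 3 * 472 / 34
EC_dw = 1416 / 34

41.6471 dS/m


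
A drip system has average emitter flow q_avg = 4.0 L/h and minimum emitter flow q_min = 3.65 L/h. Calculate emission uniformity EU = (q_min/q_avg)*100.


EU = (q_min/q_avg)*100 = (3.65/4.0)*100 = 91.2500%

91.2500 %


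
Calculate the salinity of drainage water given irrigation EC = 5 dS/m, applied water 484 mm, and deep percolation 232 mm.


EC_dw = EC_iw * D_iw / D_dw
EC_dw = 5 * 484 / 232
EC_dw = 2420 / 232

10.4310 dS/m


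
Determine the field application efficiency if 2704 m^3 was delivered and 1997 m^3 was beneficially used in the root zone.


Ea = V_root / V_field * 100 = 1997 / 2704 * 100 = 73.8536%

73.8536 %


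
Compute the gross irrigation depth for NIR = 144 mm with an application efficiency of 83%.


Ea = 83% = 0.83
GID = NIR / Ea = 144 / 0.83 = 173.4940 mm

173.4940 mm


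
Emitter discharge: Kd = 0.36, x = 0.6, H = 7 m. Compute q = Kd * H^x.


q = Kd * H^x = 0.36 * 7^0.6 = 0.36 * 3.214096

1.1571 L/h


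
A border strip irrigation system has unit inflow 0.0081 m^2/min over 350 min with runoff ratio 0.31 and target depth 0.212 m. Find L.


L = q*t/((1+r)*Z)
L = 0.0081*350/((1+0.31)*0.212)
L = 2.835/0.27772

10.2081 m


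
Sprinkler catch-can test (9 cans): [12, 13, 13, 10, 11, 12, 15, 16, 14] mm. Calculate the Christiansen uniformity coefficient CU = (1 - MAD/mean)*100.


mean = 12.888889 mm
MAD = 1.456790 mm
CU = (1 - 1.456790/12.888889)*100

88.6973 %


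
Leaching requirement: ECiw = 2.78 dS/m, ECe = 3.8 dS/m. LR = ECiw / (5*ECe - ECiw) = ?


LR = ECiw / (5*ECe - ECiw)
LR = 2.78 / (5*3.8 - 2.78)
LR = 2.78 / 16.2200

0.1714


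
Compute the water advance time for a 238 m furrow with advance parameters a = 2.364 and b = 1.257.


t = (L/a)^(1/b)
t = (238/2.364)^(1/1.257)
t = 100.676819^(1/1.257)

39.2121 min


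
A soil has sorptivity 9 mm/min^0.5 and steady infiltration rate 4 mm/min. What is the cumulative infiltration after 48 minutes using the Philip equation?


F = S*sqrt(t) + A*t
F = 9*sqrt(48) + 4*48
F = 9*6.928203 + 192

254.3538 mm


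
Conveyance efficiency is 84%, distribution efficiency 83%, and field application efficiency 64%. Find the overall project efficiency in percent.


Ec = 0.84, Eb = 0.83, Ea = 0.64
E = 0.84 * 0.83 * 0.64 * 100 = 44.6208%

44.6208 %


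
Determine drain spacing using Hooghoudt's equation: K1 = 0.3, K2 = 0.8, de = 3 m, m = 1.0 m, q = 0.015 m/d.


S^2 = 8*K2*de*m/q + 4*K1*m^2/q
S^2 = 8*0.8*3*1.0/0.015 + 4*0.3*1.0^2/0.015
S = sqrt(1360.0000)

36.8782 m


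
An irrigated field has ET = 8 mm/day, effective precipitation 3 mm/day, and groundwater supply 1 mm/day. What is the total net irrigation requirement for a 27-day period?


Daily deficit = ET - Pe - GW = 8 - 3 - 1 = 4 mm/day
NIR = 4 * 27 = 108 mm

108.0000 mm


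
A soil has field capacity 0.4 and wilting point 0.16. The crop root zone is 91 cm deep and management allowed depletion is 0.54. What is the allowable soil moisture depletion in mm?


SMD = (FC - PWP) * d * MAD * 10
SMD = (0.4 - 0.16) * 91 * 0.54 * 10
SMD = 0.2400 * 91 * 0.54 * 10

117.9360 mm


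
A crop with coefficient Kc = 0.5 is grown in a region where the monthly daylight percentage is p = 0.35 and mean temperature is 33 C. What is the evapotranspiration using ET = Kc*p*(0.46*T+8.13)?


ET = Kc * p * (0.46*T + 8.13)
ET = 0.5 * 0.35 * (0.46*33 + 8.13)
ET = 0.5 * 0.35 * 23.3100

4.0793 mm/day


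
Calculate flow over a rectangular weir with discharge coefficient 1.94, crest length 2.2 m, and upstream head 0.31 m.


Q = C * L * H^(3/2) = 1.94 * 2.2 * 0.31^1.5 = 1.94 * 2.2 * 0.172601

0.7367 m^3/s


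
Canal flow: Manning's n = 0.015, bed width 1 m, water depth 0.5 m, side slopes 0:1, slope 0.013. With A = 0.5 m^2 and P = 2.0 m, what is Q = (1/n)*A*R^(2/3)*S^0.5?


R = A/P = 0.5/2.0 = 0.250000
Q = (1/0.015) * 0.5 * 0.250000^(2/3) * 0.013^0.5

1.5083 m^3/s


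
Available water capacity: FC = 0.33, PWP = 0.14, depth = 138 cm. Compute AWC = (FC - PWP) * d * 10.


AWC = (FC - PWP) * d * 10
AWC = (0.33 - 0.14) * 138 * 10
AWC = 0.1900 * 138 * 10

262.2000 mm


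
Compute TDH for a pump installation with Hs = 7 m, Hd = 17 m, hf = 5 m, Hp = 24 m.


TDH = Hs + Hd + hf + Hp = 7 + 17 + 5 + 24 = 53

53 m


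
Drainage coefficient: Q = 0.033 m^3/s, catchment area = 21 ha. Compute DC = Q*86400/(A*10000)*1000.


DC = Q * 86400 / (A * 10000) * 1000
DC = 0.033 * 86400 / (21 * 10000) * 1000
DC = 2851200.0000 / 210000

13.5771 mm/day


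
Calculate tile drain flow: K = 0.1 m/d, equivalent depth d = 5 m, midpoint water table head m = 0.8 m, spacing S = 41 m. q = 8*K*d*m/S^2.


q = 8*K*d*m/S^2
q = 8*0.1*5*0.8/41^2
q = 3.2000 / 1681

0.0019 m/d


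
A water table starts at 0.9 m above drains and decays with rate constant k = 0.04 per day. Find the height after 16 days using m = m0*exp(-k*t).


m = m0 * exp(-k*t)
m = 0.9 * exp(-0.04 * 16)
m = 0.9 * exp(-0.6400)

0.4746 m


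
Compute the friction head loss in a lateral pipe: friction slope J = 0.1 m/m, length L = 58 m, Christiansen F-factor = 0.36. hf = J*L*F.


hf = J * L * F = 0.1 * 58 * 0.36 = 2.0880 m

2.0880 m


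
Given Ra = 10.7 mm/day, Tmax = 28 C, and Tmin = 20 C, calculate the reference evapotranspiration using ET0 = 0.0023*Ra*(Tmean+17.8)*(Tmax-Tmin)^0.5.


Tmean = (Tmax + Tmin)/2 = (28 + 20)/2 = 24.0
ET0 = 0.0023 * 10.7 * (24.0 + 17.8) * sqrt(28 - 20)
ET0 = 0.0023 * 10.7 * 41.8 * 2.828427

2.9096 mm/day


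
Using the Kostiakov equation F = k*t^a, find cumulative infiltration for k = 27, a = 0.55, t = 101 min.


F = k * t^a = 27 * 101^0.55
F = 27 * 12.658340

341.7752 mm


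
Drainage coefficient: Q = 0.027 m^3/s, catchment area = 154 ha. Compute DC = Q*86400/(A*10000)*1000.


DC = Q * 86400 / (A * 10000) * 1000
DC = 0.027 * 86400 / (154 * 10000) * 1000
DC = 2332800.0000 / 1540000

1.5148 mm/day


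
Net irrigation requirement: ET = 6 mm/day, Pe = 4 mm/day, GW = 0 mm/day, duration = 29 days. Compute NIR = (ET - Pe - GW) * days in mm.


Daily deficit = ET - Pe - GW = 6 - 4 - 0 = 2 mm/day
NIR = 2 * 29 = 58 mm

58.0000 mm


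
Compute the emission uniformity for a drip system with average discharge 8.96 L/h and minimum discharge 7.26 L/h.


EU = (q_min/q_avg)*100 = (7.26/8.96)*100 = 81.0268%

81.0268 %


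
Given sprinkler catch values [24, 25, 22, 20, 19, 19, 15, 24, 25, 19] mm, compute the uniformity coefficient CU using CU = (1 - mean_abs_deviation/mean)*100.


mean = 21.200000 mm
MAD = 2.800000 mm
CU = (1 - 2.800000/21.200000)*100

86.7925 %


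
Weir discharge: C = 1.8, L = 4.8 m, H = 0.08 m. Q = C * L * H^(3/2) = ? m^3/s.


Q = C * L * H^(3/2) = 1.8 * 4.8 * 0.08^1.5 = 1.8 * 4.8 * 0.022627

0.1955 m^3/s


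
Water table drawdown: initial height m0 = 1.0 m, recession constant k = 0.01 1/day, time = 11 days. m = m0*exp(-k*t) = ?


m = m0 * exp(-k*t)
m = 1.0 * exp(-0.01 * 11)
m = 1.0 * exp(-0.1100)

0.8958 m


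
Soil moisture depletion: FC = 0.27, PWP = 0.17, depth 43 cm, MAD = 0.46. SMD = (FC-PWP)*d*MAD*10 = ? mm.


SMD = (FC - PWP) * d * MAD * 10
SMD = (0.27 - 0.17) * 43 * 0.46 * 10
SMD = 0.1000 * 43 * 0.46 * 10

19.7800 mm


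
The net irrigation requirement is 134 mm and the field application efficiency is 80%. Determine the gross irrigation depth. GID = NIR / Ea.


Ea = 80% = 0.8
GID = NIR / Ea = 134 / 0.8 = 167.5000 mm

167.5000 mm


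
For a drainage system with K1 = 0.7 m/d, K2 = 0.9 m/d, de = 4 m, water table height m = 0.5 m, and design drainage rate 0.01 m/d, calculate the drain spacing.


S^2 = 8*K2*de*m/q + 4*K1*m^2/q
S^2 = 8*0.9*4*0.5/0.01 + 4*0.7*0.5^2/0.01
S = sqrt(1510.0000)

38.8587 m


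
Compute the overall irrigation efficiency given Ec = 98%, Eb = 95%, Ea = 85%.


Ec = 0.98, Eb = 0.95, Ea = 0.85
E = 0.98 * 0.95 * 0.85 * 100 = 79.1350%

79.1350 %


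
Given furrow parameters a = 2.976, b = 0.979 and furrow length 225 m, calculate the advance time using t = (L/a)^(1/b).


t = (L/a)^(1/b)
t = (225/2.976)^(1/0.979)
t = 75.604839^(1/0.979)

82.9555 min


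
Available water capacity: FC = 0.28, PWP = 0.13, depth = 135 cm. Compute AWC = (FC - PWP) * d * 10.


AWC = (FC - PWP) * d * 10
AWC = (0.28 - 0.13) * 135 * 10
AWC = 0.1500 * 135 * 10

202.5000 mm


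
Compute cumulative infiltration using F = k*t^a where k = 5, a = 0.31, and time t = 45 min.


F = k * t^a = 5 * 45^0.31
F = 5 * 3.254587

16.2729 mm


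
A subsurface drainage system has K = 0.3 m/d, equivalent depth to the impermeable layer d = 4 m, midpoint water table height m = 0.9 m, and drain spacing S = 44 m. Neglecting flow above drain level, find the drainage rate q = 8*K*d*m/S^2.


q = 8*K*d*m/S^2
q = 8*0.3*4*0.9/44^2
q = 8.6400 / 1936

0.0045 m/d


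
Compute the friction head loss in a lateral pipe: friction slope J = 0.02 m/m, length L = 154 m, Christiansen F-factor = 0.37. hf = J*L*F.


hf = J * L * F = 0.02 * 154 * 0.37 = 1.1396 m

1.1396 m


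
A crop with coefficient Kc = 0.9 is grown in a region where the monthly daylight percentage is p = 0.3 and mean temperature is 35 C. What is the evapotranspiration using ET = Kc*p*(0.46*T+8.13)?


ET = Kc * p * (0.46*T + 8.13)
ET = 0.9 * 0.3 * (0.46*35 + 8.13)
ET = 0.9 * 0.3 * 24.2300

6.5421 mm/day


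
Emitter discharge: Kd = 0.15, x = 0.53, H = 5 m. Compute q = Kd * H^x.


q = Kd * H^x = 0.15 * 5^0.53 = 0.15 * 2.346681

0.3520 L/h


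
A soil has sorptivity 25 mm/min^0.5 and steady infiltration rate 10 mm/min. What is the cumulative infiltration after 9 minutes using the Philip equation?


F = S*sqrt(t) + A*t
F = 25*sqrt(9) + 10*9
F = 25*3.000000 + 90

165.0000 mm


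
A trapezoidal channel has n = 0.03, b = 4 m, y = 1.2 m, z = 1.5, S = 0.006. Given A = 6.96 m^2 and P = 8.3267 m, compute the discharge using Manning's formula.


R = A/P = 6.96/8.3267 = 0.835865
Q = (1/0.03) * 6.96 * 0.835865^(2/3) * 0.006^0.5

15.9461 m^3/s


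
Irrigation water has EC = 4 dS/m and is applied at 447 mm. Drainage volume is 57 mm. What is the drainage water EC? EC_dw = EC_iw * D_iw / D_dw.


EC_dw = EC_iw * D_iw / D_dw
EC_dw = 4 * 447 / 57
EC_dw = 1788 / 57

31.3684 dS/m


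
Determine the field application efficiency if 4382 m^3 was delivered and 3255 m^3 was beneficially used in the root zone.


Ea = V_root / V_field * 100 = 3255 / 4382 * 100 = 74.2812%

74.2812 %


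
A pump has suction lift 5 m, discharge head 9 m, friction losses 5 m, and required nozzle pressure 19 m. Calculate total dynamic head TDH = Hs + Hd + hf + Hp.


TDH = Hs + Hd + hf + Hp = 5 + 9 + 5 + 19 = 38

38 m


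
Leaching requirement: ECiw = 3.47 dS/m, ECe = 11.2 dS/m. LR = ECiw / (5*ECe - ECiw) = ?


LR = ECiw / (5*ECe - ECiw)
LR = 3.47 / (5*11.2 - 3.47)
LR = 3.47 / 52.5300

0.0661


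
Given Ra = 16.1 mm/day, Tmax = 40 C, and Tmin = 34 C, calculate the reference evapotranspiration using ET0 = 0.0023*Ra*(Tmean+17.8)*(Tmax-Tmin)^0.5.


Tmean = (Tmax + Tmin)/2 = (40 + 34)/2 = 37.0
ET0 = 0.0023 * 16.1 * (37.0 + 17.8) * sqrt(40 - 34)
ET0 = 0.0023 * 16.1 * 54.8 * 2.449490

4.9706 mm/day


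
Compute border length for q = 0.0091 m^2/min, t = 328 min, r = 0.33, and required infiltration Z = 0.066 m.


L = q*t/((1+r)*Z)
L = 0.0091*328/((1+0.33)*0.066)
L = 2.9848/0.08778

34.0032 m


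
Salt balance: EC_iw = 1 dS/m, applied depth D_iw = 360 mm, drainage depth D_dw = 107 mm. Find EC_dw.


EC_dw = EC_iw * D_iw / D_dw
EC_dw = 1 * 360 / 107
EC_dw = 360 / 107

3.3645 dS/m


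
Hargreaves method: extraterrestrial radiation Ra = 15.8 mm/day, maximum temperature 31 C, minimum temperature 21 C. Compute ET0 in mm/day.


Tmean = (Tmax + Tmin)/2 = (31 + 21)/2 = 26.0
ET0 = 0.0023 * 15.8 * (26.0 + 17.8) * sqrt(31 - 21)
ET0 = 0.0023 * 15.8 * 43.8 * 3.162278

5.0334 mm/day


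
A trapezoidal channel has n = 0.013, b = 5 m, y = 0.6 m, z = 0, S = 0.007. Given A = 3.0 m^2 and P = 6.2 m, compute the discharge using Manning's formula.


R = A/P = 3.0/6.2 = 0.483871
Q = (1/0.013) * 3.0 * 0.483871^(2/3) * 0.007^0.5

11.9000 m^3/s


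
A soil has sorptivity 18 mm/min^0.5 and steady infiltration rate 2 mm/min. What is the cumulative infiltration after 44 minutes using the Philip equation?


F = S*sqrt(t) + A*t
F = 18*sqrt(44) + 2*44
F = 18*6.633250 + 88

207.3985 mm


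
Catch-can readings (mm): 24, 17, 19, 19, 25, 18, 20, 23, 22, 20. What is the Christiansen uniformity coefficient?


mean = 20.700000 mm
MAD = 2.240000 mm
CU = (1 - 2.240000/20.700000)*100

89.1787 %


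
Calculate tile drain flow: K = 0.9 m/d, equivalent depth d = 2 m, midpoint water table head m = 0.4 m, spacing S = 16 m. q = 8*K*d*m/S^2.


q = 8*K*d*m/S^2
q = 8*0.9*2*0.4/16^2
q = 5.7600 / 256

0.0225 m/d


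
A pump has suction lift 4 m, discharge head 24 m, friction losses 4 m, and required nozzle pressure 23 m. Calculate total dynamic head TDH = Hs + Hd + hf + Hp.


TDH = Hs + Hd + hf + Hp = 4 + 24 + 4 + 23 = 55

55 m


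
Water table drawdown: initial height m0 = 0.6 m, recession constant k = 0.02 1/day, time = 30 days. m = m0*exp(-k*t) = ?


m = m0 * exp(-k*t)
m = 0.6 * exp(-0.02 * 30)
m = 0.6 * exp(-0.6000)

0.3293 m


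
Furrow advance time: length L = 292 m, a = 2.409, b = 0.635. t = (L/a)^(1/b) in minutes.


t = (L/a)^(1/b)
t = (292/2.409)^(1/0.635)
t = 121.212121^(1/0.635)

1910.6225 min


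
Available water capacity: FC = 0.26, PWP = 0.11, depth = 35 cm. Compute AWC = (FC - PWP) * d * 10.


AWC = (FC - PWP) * d * 10
AWC = (0.26 - 0.11) * 35 * 10
AWC = 0.1500 * 35 * 10

52.5000 mm


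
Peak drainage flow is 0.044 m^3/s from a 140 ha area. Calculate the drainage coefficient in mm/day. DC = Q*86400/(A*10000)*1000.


DC = Q * 86400 / (A * 10000) * 1000
DC = 0.044 * 86400 / (140 * 10000) * 1000
DC = 3801600.0000 / 1400000

2.7154 mm/day


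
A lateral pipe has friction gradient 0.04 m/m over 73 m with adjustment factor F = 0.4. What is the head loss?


hf = J * L * F = 0.04 * 73 * 0.4 = 1.1680 m

1.1680 m


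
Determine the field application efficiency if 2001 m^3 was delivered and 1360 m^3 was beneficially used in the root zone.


Ea = V_root / V_field * 100 = 1360 / 2001 * 100 = 67.9660%

67.9660 %


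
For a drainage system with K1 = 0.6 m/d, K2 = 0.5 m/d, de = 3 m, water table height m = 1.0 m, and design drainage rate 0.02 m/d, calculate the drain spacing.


S^2 = 8*K2*de*m/q + 4*K1*m^2/q
S^2 = 8*0.5*3*1.0/0.02 + 4*0.6*1.0^2/0.02
S = sqrt(720.0000)

26.8328 m


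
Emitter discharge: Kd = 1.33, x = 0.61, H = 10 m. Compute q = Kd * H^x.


q = Kd * H^x = 1.33 * 10^0.61 = 1.33 * 4.073803

5.4182 L/h


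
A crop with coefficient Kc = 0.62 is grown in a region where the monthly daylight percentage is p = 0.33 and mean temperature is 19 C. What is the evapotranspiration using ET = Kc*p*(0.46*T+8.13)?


ET = Kc * p * (0.46*T + 8.13)
ET = 0.62 * 0.33 * (0.46*19 + 8.13)
ET = 0.62 * 0.33 * 16.8700

3.4516 mm/day


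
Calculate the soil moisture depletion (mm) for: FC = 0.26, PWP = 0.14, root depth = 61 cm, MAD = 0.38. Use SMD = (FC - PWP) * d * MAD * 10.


SMD = (FC - PWP) * d * MAD * 10
SMD = (0.26 - 0.14) * 61 * 0.38 * 10
SMD = 0.1200 * 61 * 0.38 * 10

27.8160 mm


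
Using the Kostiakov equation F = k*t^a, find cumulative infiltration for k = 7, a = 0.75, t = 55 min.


F = k * t^a = 7 * 55^0.75
F = 7 * 20.196309

141.3742 mm


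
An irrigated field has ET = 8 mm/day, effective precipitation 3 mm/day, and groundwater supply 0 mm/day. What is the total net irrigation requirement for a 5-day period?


Daily deficit = ET - Pe - GW = 8 - 3 - 0 = 5 mm/day
NIR = 5 * 5 = 25 mm

25.0000 mm


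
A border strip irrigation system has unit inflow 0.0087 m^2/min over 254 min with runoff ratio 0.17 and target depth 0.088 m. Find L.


L = q*t/((1+r)*Z)
L = 0.0087*254/((1+0.17)*0.088)
L = 2.2098/0.10296

21.4627 m


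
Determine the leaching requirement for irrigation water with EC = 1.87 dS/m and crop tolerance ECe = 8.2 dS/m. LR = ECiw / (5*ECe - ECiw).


LR = ECiw / (5*ECe - ECiw)
LR = 1.87 / (5*8.2 - 1.87)
LR = 1.87 / 39.1300

0.0478


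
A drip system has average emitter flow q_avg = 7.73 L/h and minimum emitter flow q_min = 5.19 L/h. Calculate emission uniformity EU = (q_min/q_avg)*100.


EU = (q_min/q_avg)*100 = (5.19/7.73)*100 = 67.1410%

67.1410 %


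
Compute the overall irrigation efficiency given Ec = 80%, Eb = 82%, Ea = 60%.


Ec = 0.8, Eb = 0.82, Ea = 0.6
E = 0.8 * 0.82 * 0.6 * 100 = 39.3600%

39.3600 %


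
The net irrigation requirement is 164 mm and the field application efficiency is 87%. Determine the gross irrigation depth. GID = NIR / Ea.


Ea = 87% = 0.87
GID = NIR / Ea = 164 / 0.87 = 188.5057 mm

188.5057 mm


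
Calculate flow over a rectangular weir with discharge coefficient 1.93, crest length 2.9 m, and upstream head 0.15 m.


Q = C * L * H^(3/2) = 1.93 * 2.9 * 0.15^1.5 = 1.93 * 2.9 * 0.058095

0.3252 m^3/s


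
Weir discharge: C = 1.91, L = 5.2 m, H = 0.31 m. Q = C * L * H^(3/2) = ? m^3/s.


Q = C * L * H^(3/2) = 1.91 * 5.2 * 0.31^1.5 = 1.91 * 5.2 * 0.172601

1.7143 m^3/s


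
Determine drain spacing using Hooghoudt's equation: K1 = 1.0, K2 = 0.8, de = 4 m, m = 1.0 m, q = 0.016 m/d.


S^2 = 8*K2*de*m/q + 4*K1*m^2/q
S^2 = 8*0.8*4*1.0/0.016 + 4*1.0*1.0^2/0.016
S = sqrt(1850.0000)

43.0116 m


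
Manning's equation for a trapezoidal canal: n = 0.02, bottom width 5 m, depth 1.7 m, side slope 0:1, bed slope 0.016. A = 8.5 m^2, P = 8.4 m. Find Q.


R = A/P = 8.5/8.4 = 1.011905
Q = (1/0.02) * 8.5 * 1.011905^(2/3) * 0.016^0.5

54.1845 m^3/s


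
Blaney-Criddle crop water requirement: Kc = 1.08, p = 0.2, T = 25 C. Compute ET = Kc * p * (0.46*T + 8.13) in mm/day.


ET = Kc * p * (0.46*T + 8.13)
ET = 1.08 * 0.2 * (0.46*25 + 8.13)
ET = 1.08 * 0.2 * 19.6300

4.2401 mm/day


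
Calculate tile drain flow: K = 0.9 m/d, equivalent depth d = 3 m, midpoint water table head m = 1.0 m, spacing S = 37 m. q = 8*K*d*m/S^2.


q = 8*K*d*m/S^2
q = 8*0.9*3*1.0/37^2
q = 21.6000 / 1369

0.0158 m/d


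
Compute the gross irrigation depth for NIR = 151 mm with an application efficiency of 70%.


Ea = 70% = 0.7
GID = NIR / Ea = 151 / 0.7 = 215.7143 mm

215.7143 mm


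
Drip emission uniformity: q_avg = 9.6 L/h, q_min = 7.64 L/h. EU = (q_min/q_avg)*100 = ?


EU = (q_min/q_avg)*100 = (7.64/9.6)*100 = 79.5833%

79.5833 %


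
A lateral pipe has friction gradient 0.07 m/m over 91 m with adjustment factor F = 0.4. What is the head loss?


hf = J * L * F = 0.07 * 91 * 0.4 = 2.5480 m

2.5480 m


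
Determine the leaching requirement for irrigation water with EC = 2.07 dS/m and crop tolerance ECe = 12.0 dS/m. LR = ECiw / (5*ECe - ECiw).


LR = ECiw / (5*ECe - ECiw)
LR = 2.07 / (5*12.0 - 2.07)
LR = 2.07 / 57.9300

0.0357


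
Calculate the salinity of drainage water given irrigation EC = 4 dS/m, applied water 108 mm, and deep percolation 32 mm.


EC_dw = EC_iw * D_iw / D_dw
EC_dw = 4 * 108 / 32
EC_dw = 432 / 32

13.5000 dS/m


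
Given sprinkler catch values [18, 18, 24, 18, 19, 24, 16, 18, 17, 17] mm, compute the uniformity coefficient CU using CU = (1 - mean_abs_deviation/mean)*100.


mean = 18.900000 mm
MAD = 2.060000 mm
CU = (1 - 2.060000/18.900000)*100

89.1005 %


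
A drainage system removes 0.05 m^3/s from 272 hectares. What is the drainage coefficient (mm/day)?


DC = Q * 86400 / (A * 10000) * 1000
DC = 0.05 * 86400 / (272 * 10000) * 1000
DC = 4320000.0000 / 2720000

1.5882 mm/day


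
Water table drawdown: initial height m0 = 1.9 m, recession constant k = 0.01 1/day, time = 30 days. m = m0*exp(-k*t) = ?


m = m0 * exp(-k*t)
m = 1.9 * exp(-0.01 * 30)
m = 1.9 * exp(-0.3000)

1.4076 m


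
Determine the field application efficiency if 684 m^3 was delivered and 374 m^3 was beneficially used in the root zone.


Ea = V_root / V_field * 100 = 374 / 684 * 100 = 54.6784%

54.6784 %


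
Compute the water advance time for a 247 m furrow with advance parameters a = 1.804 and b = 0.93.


t = (L/a)^(1/b)
t = (247/1.804)^(1/0.93)
t = 136.917960^(1/0.93)

198.2756 min


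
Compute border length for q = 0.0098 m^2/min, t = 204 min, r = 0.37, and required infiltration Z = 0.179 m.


L = q*t/((1+r)*Z)
L = 0.0098*204/((1+0.37)*0.179)
L = 1.9992/0.24523

8.1523 m


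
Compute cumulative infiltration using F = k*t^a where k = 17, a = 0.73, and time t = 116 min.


F = k * t^a = 17 * 116^0.73
F = 17 * 32.140626

546.3906 mm


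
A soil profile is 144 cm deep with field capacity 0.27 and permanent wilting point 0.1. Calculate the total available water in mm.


AWC = (FC - PWP) * d * 10
AWC = (0.27 - 0.1) * 144 * 10
AWC = 0.1700 * 144 * 10

244.8000 mm


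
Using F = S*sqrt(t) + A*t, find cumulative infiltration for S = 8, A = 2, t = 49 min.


F = S*sqrt(t) + A*t
F = 8*sqrt(49) + 2*49
F = 8*7.000000 + 98

154.0000 mm


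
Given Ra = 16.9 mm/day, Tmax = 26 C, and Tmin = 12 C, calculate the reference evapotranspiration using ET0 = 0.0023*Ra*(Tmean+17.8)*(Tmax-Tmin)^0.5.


Tmean = (Tmax + Tmin)/2 = (26 + 12)/2 = 19.0
ET0 = 0.0023 * 16.9 * (19.0 + 17.8) * sqrt(26 - 12)
ET0 = 0.0023 * 16.9 * 36.8 * 3.741657

5.3521 mm/day


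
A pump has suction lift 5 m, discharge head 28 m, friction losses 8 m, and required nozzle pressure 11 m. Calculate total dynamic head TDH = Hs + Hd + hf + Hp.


TDH = Hs + Hd + hf + Hp = 5 + 28 + 8 + 11 = 52

52 m


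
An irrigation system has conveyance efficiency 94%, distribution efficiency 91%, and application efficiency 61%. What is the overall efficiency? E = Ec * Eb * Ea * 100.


Ec = 0.94, Eb = 0.91, Ea = 0.61
E = 0.94 * 0.91 * 0.61 * 100 = 52.1794%

52.1794 %


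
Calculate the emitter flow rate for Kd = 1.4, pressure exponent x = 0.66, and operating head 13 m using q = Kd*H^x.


q = Kd * H^x = 1.4 * 13^0.66 = 1.4 * 5.435038

7.6091 L/h


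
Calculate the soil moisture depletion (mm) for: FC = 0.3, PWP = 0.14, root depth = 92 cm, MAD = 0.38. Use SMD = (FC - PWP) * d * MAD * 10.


SMD = (FC - PWP) * d * MAD * 10
SMD = (0.3 - 0.14) * 92 * 0.38 * 10
SMD = 0.1600 * 92 * 0.38 * 10

55.9360 mm


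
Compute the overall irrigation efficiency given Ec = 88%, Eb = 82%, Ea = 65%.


Ec = 0.88, Eb = 0.82, Ea = 0.65
E = 0.88 * 0.82 * 0.65 * 100 = 46.9040%

46.9040 %


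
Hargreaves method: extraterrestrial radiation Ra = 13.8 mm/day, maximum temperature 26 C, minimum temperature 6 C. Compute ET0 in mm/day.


Tmean = (Tmax + Tmin)/2 = (26 + 6)/2 = 16.0
ET0 = 0.0023 * 13.8 * (16.0 + 17.8) * sqrt(26 - 6)
ET0 = 0.0023 * 13.8 * 33.8 * 4.472136

4.7978 mm/day


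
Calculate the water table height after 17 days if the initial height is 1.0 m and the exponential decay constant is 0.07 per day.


m = m0 * exp(-k*t)
m = 1.0 * exp(-0.07 * 17)
m = 1.0 * exp(-1.1900)

0.3042 m


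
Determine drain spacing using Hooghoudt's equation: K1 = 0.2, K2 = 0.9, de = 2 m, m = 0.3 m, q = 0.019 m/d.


S^2 = 8*K2*de*m/q + 4*K1*m^2/q
S^2 = 8*0.9*2*0.3/0.019 + 4*0.2*0.3^2/0.019
S = sqrt(231.1579)

15.2039 m


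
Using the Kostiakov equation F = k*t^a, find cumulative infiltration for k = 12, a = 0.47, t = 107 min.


F = k * t^a = 12 * 107^0.47
F = 12 * 8.991049

107.8926 mm


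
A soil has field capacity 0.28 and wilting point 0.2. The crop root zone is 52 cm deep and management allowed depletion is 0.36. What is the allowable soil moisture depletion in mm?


SMD = (FC - PWP) * d * MAD * 10
SMD = (0.28 - 0.2) * 52 * 0.36 * 10
SMD = 0.0800 * 52 * 0.36 * 10

14.9760 mm


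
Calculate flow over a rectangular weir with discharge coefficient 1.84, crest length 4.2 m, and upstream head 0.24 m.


Q = C * L * H^(3/2) = 1.84 * 4.2 * 0.24^1.5 = 1.84 * 4.2 * 0.117576

0.9086 m^3/s


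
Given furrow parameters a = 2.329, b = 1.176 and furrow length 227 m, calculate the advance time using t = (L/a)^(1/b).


t = (L/a)^(1/b)
t = (227/2.329)^(1/1.176)
t = 97.466724^(1/1.176)

49.1139 min


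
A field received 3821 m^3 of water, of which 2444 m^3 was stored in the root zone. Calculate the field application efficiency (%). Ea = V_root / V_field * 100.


Ea = V_root / V_field * 100 = 2444 / 3821 * 100 = 63.9623%

63.9623 %


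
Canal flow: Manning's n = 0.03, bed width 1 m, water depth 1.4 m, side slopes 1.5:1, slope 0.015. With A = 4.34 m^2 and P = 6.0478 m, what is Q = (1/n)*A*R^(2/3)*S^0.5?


R = A/P = 4.34/6.0478 = 0.717616
Q = (1/0.03) * 4.34 * 0.717616^(2/3) * 0.015^0.5

14.2018 m^3/s


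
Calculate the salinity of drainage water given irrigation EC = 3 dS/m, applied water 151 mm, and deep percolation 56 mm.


EC_dw = EC_iw * D_iw / D_dw
EC_dw = 3 * 151 / 56
EC_dw = 453 / 56

8.0893 dS/m


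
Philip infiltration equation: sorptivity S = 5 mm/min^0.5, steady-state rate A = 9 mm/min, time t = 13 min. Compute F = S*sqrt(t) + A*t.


F = S*sqrt(t) + A*t
F = 5*sqrt(13) + 9*13
F = 5*3.605551 + 117

135.0278 mm


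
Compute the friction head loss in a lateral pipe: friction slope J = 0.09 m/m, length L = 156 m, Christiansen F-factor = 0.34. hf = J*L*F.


hf = J * L * F = 0.09 * 156 * 0.34 = 4.7736 m

4.7736 m


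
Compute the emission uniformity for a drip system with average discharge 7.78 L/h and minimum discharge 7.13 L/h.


EU = (q_min/q_avg)*100 = (7.13/7.78)*100 = 91.6452%

91.6452 %


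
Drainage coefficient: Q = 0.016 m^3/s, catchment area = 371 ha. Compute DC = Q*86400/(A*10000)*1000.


DC = Q * 86400 / (A * 10000) * 1000
DC = 0.016 * 86400 / (371 * 10000) * 1000
DC = 1382400.0000 / 3710000

0.3726 mm/day


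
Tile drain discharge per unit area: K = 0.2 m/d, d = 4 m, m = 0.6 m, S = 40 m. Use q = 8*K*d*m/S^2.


q = 8*K*d*m/S^2
q = 8*0.2*4*0.6/40^2
q = 3.8400 / 1600

0.0024 m/d


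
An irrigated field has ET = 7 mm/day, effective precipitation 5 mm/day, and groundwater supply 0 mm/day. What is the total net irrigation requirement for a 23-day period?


Daily deficit = ET - Pe - GW = 7 - 5 - 0 = 2 mm/day
NIR = 2 * 23 = 46 mm

46.0000 mm


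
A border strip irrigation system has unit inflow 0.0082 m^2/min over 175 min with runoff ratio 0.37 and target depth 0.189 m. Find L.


L = q*t/((1+r)*Z)
L = 0.0082*175/((1+0.37)*0.189)
L = 1.435/0.25893

5.5420 m


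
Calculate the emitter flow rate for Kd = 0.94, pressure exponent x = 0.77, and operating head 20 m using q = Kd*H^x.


q = Kd * H^x = 0.94 * 20^0.77 = 0.94 * 10.041373

9.4389 L/h


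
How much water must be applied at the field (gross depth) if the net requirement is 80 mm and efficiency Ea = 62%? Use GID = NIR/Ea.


Ea = 62% = 0.62
GID = NIR / Ea = 80 / 0.62 = 129.0323 mm

129.0323 mm


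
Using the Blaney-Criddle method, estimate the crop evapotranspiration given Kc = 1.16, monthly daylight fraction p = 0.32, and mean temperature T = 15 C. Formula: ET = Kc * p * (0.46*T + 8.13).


ET = Kc * p * (0.46*T + 8.13)
ET = 1.16 * 0.32 * (0.46*15 + 8.13)
ET = 1.16 * 0.32 * 15.0300

5.5791 mm/day


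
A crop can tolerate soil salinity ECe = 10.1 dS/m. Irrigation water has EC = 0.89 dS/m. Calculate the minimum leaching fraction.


LR = ECiw / (5*ECe - ECiw)
LR = 0.89 / (5*10.1 - 0.89)
LR = 0.89 / 49.6100

0.0179


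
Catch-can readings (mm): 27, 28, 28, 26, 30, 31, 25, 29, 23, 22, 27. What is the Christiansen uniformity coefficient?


mean = 26.909091 mm
MAD = 2.115702 mm
CU = (1 - 2.115702/26.909091)*100

92.1376 %


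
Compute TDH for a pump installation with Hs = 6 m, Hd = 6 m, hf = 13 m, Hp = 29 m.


TDH = Hs + Hd + hf + Hp = 6 + 6 + 13 + 29 = 54

54 m


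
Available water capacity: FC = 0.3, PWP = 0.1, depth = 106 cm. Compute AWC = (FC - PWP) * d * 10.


AWC = (FC - PWP) * d * 10
AWC = (0.3 - 0.1) * 106 * 10
AWC = 0.2000 * 106 * 10

212.0000 mm


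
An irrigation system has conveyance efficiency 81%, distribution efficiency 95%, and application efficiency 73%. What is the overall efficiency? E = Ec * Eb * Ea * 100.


Ec = 0.81, Eb = 0.95, Ea = 0.73
E = 0.81 * 0.95 * 0.73 * 100 = 56.1735%

56.1735 %


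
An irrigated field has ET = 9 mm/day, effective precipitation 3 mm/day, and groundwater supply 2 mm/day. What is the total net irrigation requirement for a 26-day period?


Daily deficit = ET - Pe - GW = 9 - 3 - 2 = 4 mm/day
NIR = 4 * 26 = 104 mm

104.0000 mm


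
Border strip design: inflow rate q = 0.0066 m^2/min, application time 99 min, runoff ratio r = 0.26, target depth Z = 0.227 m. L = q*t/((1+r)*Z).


L = q*t/((1+r)*Z)
L = 0.0066*99/((1+0.26)*0.227)
L = 0.6534/0.28602

2.2845 m


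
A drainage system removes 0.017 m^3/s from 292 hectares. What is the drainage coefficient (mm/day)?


DC = Q * 86400 / (A * 10000) * 1000
DC = 0.017 * 86400 / (292 * 10000) * 1000
DC = 1468800.0000 / 2920000

0.5030 mm/day


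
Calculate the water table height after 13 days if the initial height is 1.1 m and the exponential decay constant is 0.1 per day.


m = m0 * exp(-k*t)
m = 1.1 * exp(-0.1 * 13)
m = 1.1 * exp(-1.3000)

0.2998 m


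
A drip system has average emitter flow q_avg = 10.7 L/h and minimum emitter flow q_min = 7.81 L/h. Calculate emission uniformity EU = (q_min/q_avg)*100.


EU = (q_min/q_avg)*100 = (7.81/10.7)*100 = 72.9907%

72.9907 %


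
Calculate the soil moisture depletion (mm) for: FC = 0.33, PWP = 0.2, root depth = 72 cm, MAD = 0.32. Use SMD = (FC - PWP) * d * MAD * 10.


SMD = (FC - PWP) * d * MAD * 10
SMD = (0.33 - 0.2) * 72 * 0.32 * 10
SMD = 0.1300 * 72 * 0.32 * 10

29.9520 mm


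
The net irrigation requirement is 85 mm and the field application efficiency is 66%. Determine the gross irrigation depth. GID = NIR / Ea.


Ea = 66% = 0.66
GID = NIR / Ea = 85 / 0.66 = 128.7879 mm

128.7879 mm


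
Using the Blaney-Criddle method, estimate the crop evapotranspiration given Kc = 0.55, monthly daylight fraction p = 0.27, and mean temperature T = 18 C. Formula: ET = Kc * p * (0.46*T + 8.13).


ET = Kc * p * (0.46*T + 8.13)
ET = 0.55 * 0.27 * (0.46*18 + 8.13)
ET = 0.55 * 0.27 * 16.4100

2.4369 mm/day


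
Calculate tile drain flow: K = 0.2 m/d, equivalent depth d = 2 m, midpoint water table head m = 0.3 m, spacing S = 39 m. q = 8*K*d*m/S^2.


q = 8*K*d*m/S^2
q = 8*0.2*2*0.3/39^2
q = 0.9600 / 1521

6.3116e-04 m/d


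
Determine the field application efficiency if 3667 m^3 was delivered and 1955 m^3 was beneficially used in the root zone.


Ea = V_root / V_field * 100 = 1955 / 3667 * 100 = 53.3133%

53.3133 %


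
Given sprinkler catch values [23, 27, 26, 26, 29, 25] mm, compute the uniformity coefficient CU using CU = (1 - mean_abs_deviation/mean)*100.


mean = 26.000000 mm
MAD = 1.333333 mm
CU = (1 - 1.333333/26.000000)*100

94.8718 %


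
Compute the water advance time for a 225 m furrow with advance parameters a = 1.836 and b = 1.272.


t = (L/a)^(1/b)
t = (225/1.836)^(1/1.272)
t = 122.549020^(1/1.272)

43.8281 min


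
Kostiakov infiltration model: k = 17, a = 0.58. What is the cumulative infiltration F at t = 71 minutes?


F = k * t^a = 17 * 71^0.58
F = 17 * 11.850314

201.4553 mm


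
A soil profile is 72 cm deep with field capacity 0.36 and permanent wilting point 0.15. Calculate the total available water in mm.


AWC = (FC - PWP) * d * 10
AWC = (0.36 - 0.15) * 72 * 10
AWC = 0.2100 * 72 * 10

151.2000 mm


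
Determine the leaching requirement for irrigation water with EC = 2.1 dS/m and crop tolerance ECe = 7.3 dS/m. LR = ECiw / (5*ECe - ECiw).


LR = ECiw / (5*ECe - ECiw)
LR = 2.1 / (5*7.3 - 2.1)
LR = 2.1 / 34.4000

0.0610


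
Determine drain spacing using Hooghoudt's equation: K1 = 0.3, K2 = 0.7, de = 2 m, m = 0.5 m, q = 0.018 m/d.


S^2 = 8*K2*de*m/q + 4*K1*m^2/q
S^2 = 8*0.7*2*0.5/0.018 + 4*0.3*0.5^2/0.018
S = sqrt(327.7778)

18.1046 m


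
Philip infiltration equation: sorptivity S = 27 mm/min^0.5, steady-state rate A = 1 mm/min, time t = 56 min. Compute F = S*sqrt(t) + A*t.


F = S*sqrt(t) + A*t
F = 27*sqrt(56) + 1*56
F = 27*7.483315 + 56

258.0495 mm


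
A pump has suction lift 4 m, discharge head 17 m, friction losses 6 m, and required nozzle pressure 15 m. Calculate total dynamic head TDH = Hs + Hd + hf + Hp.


TDH = Hs + Hd + hf + Hp = 4 + 17 + 6 + 15 = 42

42 m


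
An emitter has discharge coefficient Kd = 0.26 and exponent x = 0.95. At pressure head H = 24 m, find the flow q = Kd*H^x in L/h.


q = Kd * H^x = 0.26 * 24^0.95 = 0.26 * 20.473905

5.3232 L/h


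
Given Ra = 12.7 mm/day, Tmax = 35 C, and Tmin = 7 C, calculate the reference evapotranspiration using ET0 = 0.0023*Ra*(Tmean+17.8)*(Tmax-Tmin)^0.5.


Tmean = (Tmax + Tmin)/2 = (35 + 7)/2 = 21.0
ET0 = 0.0023 * 12.7 * (21.0 + 17.8) * sqrt(35 - 7)
ET0 = 0.0023 * 12.7 * 38.8 * 5.291503

5.9971 mm/day


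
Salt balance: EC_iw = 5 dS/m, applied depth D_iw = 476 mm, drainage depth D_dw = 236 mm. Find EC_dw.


EC_dw = EC_iw * D_iw / D_dw
EC_dw = 5 * 476 / 236
EC_dw = 2380 / 236

10.0847 dS/m


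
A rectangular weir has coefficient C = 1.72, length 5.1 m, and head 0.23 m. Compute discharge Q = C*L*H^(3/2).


Q = C * L * H^(3/2) = 1.72 * 5.1 * 0.23^1.5 = 1.72 * 5.1 * 0.110304

0.9676 m^3/s


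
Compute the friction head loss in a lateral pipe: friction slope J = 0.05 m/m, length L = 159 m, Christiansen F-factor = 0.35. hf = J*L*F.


hf = J * L * F = 0.05 * 159 * 0.35 = 2.7825 m

2.7825 m


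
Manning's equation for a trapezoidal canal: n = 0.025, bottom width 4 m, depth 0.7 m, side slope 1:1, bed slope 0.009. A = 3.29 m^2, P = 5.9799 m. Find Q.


R = A/P = 3.29/5.9799 = 0.550176
Q = (1/0.025) * 3.29 * 0.550176^(2/3) * 0.009^0.5

8.3826 m^3/s


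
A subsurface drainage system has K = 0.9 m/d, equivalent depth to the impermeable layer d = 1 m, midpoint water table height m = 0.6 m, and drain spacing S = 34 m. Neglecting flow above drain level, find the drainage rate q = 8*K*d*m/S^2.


q = 8*K*d*m/S^2
q = 8*0.9*1*0.6/34^2
q = 4.3200 / 1156

0.0037 m/d


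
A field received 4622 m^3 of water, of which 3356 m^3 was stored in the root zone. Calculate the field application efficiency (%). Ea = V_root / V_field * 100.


Ea = V_root / V_field * 100 = 3356 / 4622 * 100 = 72.6093%

72.6093 %


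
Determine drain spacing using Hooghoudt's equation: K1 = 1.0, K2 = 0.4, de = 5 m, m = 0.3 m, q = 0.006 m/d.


S^2 = 8*K2*de*m/q + 4*K1*m^2/q
S^2 = 8*0.4*5*0.3/0.006 + 4*1.0*0.3^2/0.006
S = sqrt(860.0000)

29.3258 m


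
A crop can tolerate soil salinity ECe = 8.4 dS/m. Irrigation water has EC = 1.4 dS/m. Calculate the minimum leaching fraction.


LR = ECiw / (5*ECe - ECiw)
LR = 1.4 / (5*8.4 - 1.4)
LR = 1.4 / 40.6000

0.0345


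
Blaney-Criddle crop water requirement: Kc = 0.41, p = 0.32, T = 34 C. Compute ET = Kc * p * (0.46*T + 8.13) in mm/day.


ET = Kc * p * (0.46*T + 8.13)
ET = 0.41 * 0.32 * (0.46*34 + 8.13)
ET = 0.41 * 0.32 * 23.7700

3.1186 mm/day


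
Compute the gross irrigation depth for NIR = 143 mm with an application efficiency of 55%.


Ea = 55% = 0.55
GID = NIR / Ea = 143 / 0.55 = 260.0000 mm

260.0000 mm


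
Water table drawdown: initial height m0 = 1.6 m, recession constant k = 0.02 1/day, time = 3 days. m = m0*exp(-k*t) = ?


m = m0 * exp(-k*t)
m = 1.6 * exp(-0.02 * 3)
m = 1.6 * exp(-0.0600)

1.5068 m


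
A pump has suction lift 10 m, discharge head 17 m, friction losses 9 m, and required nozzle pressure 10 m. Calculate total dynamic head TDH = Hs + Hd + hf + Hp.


TDH = Hs + Hd + hf + Hp = 10 + 17 + 9 + 10 = 46

46 m


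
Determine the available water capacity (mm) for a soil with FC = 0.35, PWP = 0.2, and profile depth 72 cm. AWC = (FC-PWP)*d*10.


AWC = (FC - PWP) * d * 10
AWC = (0.35 - 0.2) * 72 * 10
AWC = 0.1500 * 72 * 10

108.0000 mm


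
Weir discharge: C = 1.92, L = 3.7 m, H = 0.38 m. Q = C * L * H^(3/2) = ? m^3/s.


Q = C * L * H^(3/2) = 1.92 * 3.7 * 0.38^1.5 = 1.92 * 3.7 * 0.234248

1.6641 m^3/s


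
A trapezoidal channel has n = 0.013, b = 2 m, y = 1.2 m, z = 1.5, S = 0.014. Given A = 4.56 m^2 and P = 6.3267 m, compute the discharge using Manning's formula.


R = A/P = 4.56/6.3267 = 0.720755
Q = (1/0.013) * 4.56 * 0.720755^(2/3) * 0.014^0.5

33.3639 m^3/s


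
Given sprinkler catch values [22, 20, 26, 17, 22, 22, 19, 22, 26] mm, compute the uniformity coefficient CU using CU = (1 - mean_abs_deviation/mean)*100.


mean = 21.777778 mm
MAD = 2.074074 mm
CU = (1 - 2.074074/21.777778)*100

90.4762 %


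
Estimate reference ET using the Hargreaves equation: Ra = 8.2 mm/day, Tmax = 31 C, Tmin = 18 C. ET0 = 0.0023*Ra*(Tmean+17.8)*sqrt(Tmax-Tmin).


Tmean = (Tmax + Tmin)/2 = (31 + 18)/2 = 24.5
ET0 = 0.0023 * 8.2 * (24.5 + 17.8) * sqrt(31 - 18)
ET0 = 0.0023 * 8.2 * 42.3 * 3.605551

2.8764 mm/day


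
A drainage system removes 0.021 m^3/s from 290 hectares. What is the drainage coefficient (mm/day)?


DC = Q * 86400 / (A * 10000) * 1000
DC = 0.021 * 86400 / (290 * 10000) * 1000
DC = 1814400.0000 / 2900000

0.6257 mm/day


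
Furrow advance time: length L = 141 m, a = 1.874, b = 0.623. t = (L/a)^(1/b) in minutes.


t = (L/a)^(1/b)
t = (141/1.874)^(1/0.623)
t = 75.240128^(1/0.623)

1027.9157 min


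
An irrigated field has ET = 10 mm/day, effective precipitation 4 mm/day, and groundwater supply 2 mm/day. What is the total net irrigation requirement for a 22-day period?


Daily deficit = ET - Pe - GW = 10 - 4 - 2 = 4 mm/day
NIR = 4 * 22 = 88 mm

88.0000 mm


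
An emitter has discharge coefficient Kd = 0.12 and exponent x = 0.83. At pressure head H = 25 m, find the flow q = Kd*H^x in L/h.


q = Kd * H^x = 0.12 * 25^0.83 = 0.12 * 14.464060

1.7357 L/h


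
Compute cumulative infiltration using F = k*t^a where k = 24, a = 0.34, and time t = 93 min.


F = k * t^a = 24 * 93^0.34
F = 24 * 4.669649

112.0716 mm


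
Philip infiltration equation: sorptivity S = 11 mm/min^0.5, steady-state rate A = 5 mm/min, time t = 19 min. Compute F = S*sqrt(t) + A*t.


F = S*sqrt(t) + A*t
F = 11*sqrt(19) + 5*19
F = 11*4.358899 + 95

142.9479 mm


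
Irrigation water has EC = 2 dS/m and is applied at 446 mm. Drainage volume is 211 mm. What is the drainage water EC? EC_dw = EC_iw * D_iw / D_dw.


EC_dw = EC_iw * D_iw / D_dw
EC_dw = 2 * 446 / 211
EC_dw = 892 / 211

4.2275 dS/m
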